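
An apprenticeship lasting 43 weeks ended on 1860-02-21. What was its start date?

April 26, 1859

Subtracting 43 weeks = 301 days from February 21, 1860.
Going back 21 days from February 21, 1860 reaches the end of the previous month; 301 − 21 = 280 left.
January 1860 has 31 days: 280 − 31 = 249 left.
December 1859 has 31 days: 249 − 31 = 218 left.
November 1859 has 30 days: 218 − 30 = 188 left.
October 1859 has 31 days: 188 − 31 = 157 left.
September 1859 has 30 days: 157 − 30 = 127 left.
August 1859 has 31 days: 127 − 31 = 96 left.
July 1859 has 31 days: 96 − 31 = 65 left.
June 1859 has 30 days: 65 − 30 = 35 left.
May 1859 has 31 days: 35 − 31 = 4 left.
April 1859 has 30 days; 30 − 4 = 26 → April 26, 1859.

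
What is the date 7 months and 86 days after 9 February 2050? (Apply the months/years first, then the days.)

December 4, 2050

Advancing 7 months and 86 days from February 9, 2050: first the month/year part, then the days.
month 2 + 7 = 9 → September 2050.
Day 9 is valid in September, giving September 9, 2050.
Now add 86 days from September 9, 2050.
September has 30 days, so 30 − 9 = 21 days remain after September 9, 2050; 86 − 21 = 65 left.
October 2050 has 31 days: 65 − 31 = 34 left.
November 2050 has 30 days: 34 − 30 = 4 left.
4 days into December 2050 → December 4, 2050.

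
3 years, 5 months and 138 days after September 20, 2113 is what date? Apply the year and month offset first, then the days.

July 8, 2117

Advancing 3 years, 5 months and 138 days from September 20, 2113: first the month/year part, then the days.
+3 years → 2116; month 9 + 5 = 14, which is month 2 of year 2117 → February 2117.
Day 20 is valid in February, giving February 20, 2117.
Now add 138 days from February 20, 2117.
February has 28 days, so 28 − 20 = 8 days remain after February 20, 2117; 138 − 8 = 130 left.
March 2117 has 31 days: 130 − 31 = 99 left.
April 2117 has 30 days: 99 − 30 = 69 left.
May 2117 has 31 days: 69 − 31 = 38 left.
June 2117 has 30 days: 38 − 30 = 8 left.
8 days into July 2117 → July 8, 2117.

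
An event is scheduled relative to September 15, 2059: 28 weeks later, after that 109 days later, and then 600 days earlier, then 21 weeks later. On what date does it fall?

Advancing 28 weeks (= 196 days) from September 15, 2059:
September has 30 days, so 30 − 15 = 15 days remain after September 15, 2059; 196 − 15 = 181 left.
October 2059 has 31 days: 181 − 31 = 150 left.
November 2059 has 30 days: 150 − 30 = 120 left.
December 2059 has 31 days: 120 − 31 = 89 left.
January 2060 has 31 days: 89 − 31 = 58 left.
February 2060 has 29 days (2060 is a leap year): 58 − 29 = 29 left.
29 days into March 2060 → March 29, 2060.
Adding 109 days from March 29, 2060:
March has 31 days, so 31 − 29 = 2 days remain after March 29, 2060; 109 − 2 = 107 left.
April 2060 has 30 days: 107 − 30 = 77 left.
May 2060 has 31 days: 77 − 31 = 46 left.
June 2060 has 30 days: 46 − 30 = 16 left.
16 days into July 2060 → July 16, 2060.
Counting back 600 days from July 16, 2060:
Going back 16 days from July 16, 2060 reaches the end of the previous month; 600 − 16 = 584 left.
June 2060 has 30 days: 584 − 30 = 554 left.
May 2060 has 31 days: 554 − 31 = 523 left.
April 2060 has 30 days: 523 − 30 = 493 left.
March 2060 has 31 days: 493 − 31 = 462 left.
February 2060 has 29 days (2060 is a leap year): 462 − 29 = 433 left.
January 2060 has 31 days: 433 − 31 = 402 left.
December 2059 has 31 days: 402 − 31 = 371 left.
November 2059 has 30 days: 371 − 30 = 341 left.
October 2059 has 31 days: 341 − 31 = 310 left.
September 2059 has 30 days: 310 − 30 = 280 left.
August 2059 has 31 days: 280 − 31 = 249 left.
July 2059 has 31 days: 249 − 31 = 218 left.
June 2059 has 30 days: 218 − 30 = 188 left.
May 2059 has 31 days: 188 − 31 = 157 left.
April 2059 has 30 days: 157 − 30 = 127 left.
March 2059 has 31 days: 127 − 31 = 96 left.
February 2059 has 28 days (2059 is not a leap year): 96 − 28 = 68 left.
January 2059 has 31 days: 68 − 31 = 37 left.
December 2058 has 31 days: 37 − 31 = 6 left.
November 2058 has 30 days; 30 − 6 = 24 → November 24, 2058.
Adding 21 weeks (= 147 days) from November 24, 2058:
November has 30 days, so 30 − 24 = 6 days remain after November 24, 2058; 147 − 6 = 141 left.
December 2058 has 31 days: 141 − 31 = 110 left.
January 2059 has 31 days: 110 − 31 = 79 left.
February 2059 has 28 days (2059 is not a leap year): 79 − 28 = 51 left.
March 2059 has 31 days: 51 − 31 = 20 left.
20 days into April 2059 → April 20, 2059.

April 20, 2059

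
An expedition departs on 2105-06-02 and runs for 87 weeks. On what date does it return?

Advancing 87 weeks = 609 days from June 2, 2105.
June has 30 days, so 30 − 2 = 28 days remain after June 2, 2105; 609 − 28 = 581 left.
July 2105 has 31 days: 581 − 31 = 550 left.
August 2105 has 31 days: 550 − 31 = 519 left.
September 2105 has 30 days: 519 − 30 = 489 left.
October 2105 has 31 days: 489 − 31 = 458 left.
November 2105 has 30 days: 458 − 30 = 428 left.
December 2105 has 31 days: 428 − 31 = 397 left.
January 2106 has 31 days: 397 − 31 = 366 left.
February 2106 has 28 days (2106 is not a leap year): 366 − 28 = 338 left.
March 2106 has 31 days: 338 − 31 = 307 left.
April 2106 has 30 days: 307 − 30 = 277 left.
May 2106 has 31 days: 277 − 31 = 246 left.
June 2106 has 30 days: 246 − 30 = 216 left.
July 2106 has 31 days: 216 − 31 = 185 left.
August 2106 has 31 days: 185 − 31 = 154 left.
September 2106 has 30 days: 154 − 30 = 124 left.
October 2106 has 31 days: 124 − 31 = 93 left.
November 2106 has 30 days: 93 − 30 = 63 left.
December 2106 has 31 days: 63 − 31 = 32 left.
January 2107 has 31 days: 32 − 31 = 1 left.
1 day into February 2107 → February 1, 2107.

February 1, 2107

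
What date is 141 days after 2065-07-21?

Adding 141 days from July 21, 2065.
July has 31 days, so 31 − 21 = 10 days remain after July 21, 2065; 141 − 10 = 131 left.
August 2065 has 31 days: 131 − 31 = 100 left.
September 2065 has 30 days: 100 − 30 = 70 left.
October 2065 has 31 days: 70 − 31 = 39 left.
November 2065 has 30 days: 39 − 30 = 9 left.
9 days into December 2065 → December 9, 2065.

December 9, 2065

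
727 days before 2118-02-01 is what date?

February 5, 2116

Subtracting 727 days from February 1, 2118.
Going back 1 day from February 1, 2118 reaches the end of the previous month; 727 − 1 = 726 left.
January 2118 has 31 days: 726 − 31 = 695 left.
December 2117 has 31 days: 695 − 31 = 664 left.
November 2117 has 30 days: 664 − 30 = 634 left.
October 2117 has 31 days: 634 − 31 = 603 left.
September 2117 has 30 days: 603 − 30 = 573 left.
August 2117 has 31 days: 573 − 31 = 542 left.
July 2117 has 31 days: 542 − 31 = 511 left.
June 2117 has 30 days: 511 − 30 = 481 left.
May 2117 has 31 days: 481 − 31 = 450 left.
April 2117 has 30 days: 450 − 30 = 420 left.
March 2117 has 31 days: 420 − 31 = 389 left.
February 2117 has 28 days (2117 is not a leap year): 389 − 28 = 361 left.
January 2117 has 31 days: 361 − 31 = 330 left.
December 2116 has 31 days: 330 − 31 = 299 left.
November 2116 has 30 days: 299 − 30 = 269 left.
October 2116 has 31 days: 269 − 31 = 238 left.
September 2116 has 30 days: 238 − 30 = 208 left.
August 2116 has 31 days: 208 − 31 = 177 left.
July 2116 has 31 days: 177 − 31 = 146 left.
June 2116 has 30 days: 146 − 30 = 116 left.
May 2116 has 31 days: 116 − 31 = 85 left.
April 2116 has 30 days: 85 − 30 = 55 left.
March 2116 has 31 days: 55 − 31 = 24 left.
February 2116 has 29 days; 29 − 24 = 5 → February 5, 2116.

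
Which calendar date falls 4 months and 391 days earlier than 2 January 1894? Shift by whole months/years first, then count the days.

Going back 4 months and 391 days from January 2, 1894: first the month/year part, then the days.
month 1 − 4 = -3, which is month 9 of year 1893 → September 1893.
Day 2 is valid in September, giving September 2, 1893.
Now subtract 391 days from September 2, 1893.
Going back 2 days from September 2, 1893 reaches the end of the previous month; 391 − 2 = 389 left.
August 1893 has 31 days: 389 − 31 = 358 left.
July 1893 has 31 days: 358 − 31 = 327 left.
June 1893 has 30 days: 327 − 30 = 297 left.
May 1893 has 31 days: 297 − 31 = 266 left.
April 1893 has 30 days: 266 − 30 = 236 left.
March 1893 has 31 days: 236 − 31 = 205 left.
February 1893 has 28 days (1893 is not a leap year): 205 − 28 = 177 left.
January 1893 has 31 days: 177 − 31 = 146 left.
December 1892 has 31 days: 146 − 31 = 115 left.
November 1892 has 30 days: 115 − 30 = 85 left.
October 1892 has 31 days: 85 − 31 = 54 left.
September 1892 has 30 days: 54 − 30 = 24 left.
August 1892 has 31 days; 31 − 24 = 7 → August 7, 1892.

August 7, 1892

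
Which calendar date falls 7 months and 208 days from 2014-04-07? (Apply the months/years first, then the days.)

June 3, 2015

Counting forward 7 months and 208 days from April 7, 2014: first the month/year part, then the days.
month 4 + 7 = 11 → November 2014.
Day 7 is valid in November, giving November 7, 2014.
Now add 208 days from November 7, 2014.
November has 30 days, so 30 − 7 = 23 days remain after November 7, 2014; 208 − 23 = 185 left.
December 2014 has 31 days: 185 − 31 = 154 left.
January 2015 has 31 days: 154 − 31 = 123 left.
February 2015 has 28 days (2015 is not a leap year): 123 − 28 = 95 left.
March 2015 has 31 days: 95 − 31 = 64 left.
April 2015 has 30 days: 64 − 30 = 34 left.
May 2015 has 31 days: 34 − 31 = 3 left.
3 days into June 2015 → June 3, 2015.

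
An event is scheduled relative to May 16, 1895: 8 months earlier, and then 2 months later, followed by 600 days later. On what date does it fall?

Counting back 8 months from May 16, 1895:
month 5 − 8 = -3, which is month 9 of year 1894 → September 1894.
Day 16 is valid in September, giving September 16, 1894.
Adding 2 months from September 16, 1894:
month 9 + 2 = 11 → November 1894.
Day 16 is valid in November, giving November 16, 1894.
Counting forward 600 days from November 16, 1894:
November has 30 days, so 30 − 16 = 14 days remain after November 16, 1894; 600 − 14 = 586 left.
December 1894 has 31 days: 586 − 31 = 555 left.
January 1895 has 31 days: 555 − 31 = 524 left.
February 1895 has 28 days (1895 is not a leap year): 524 − 28 = 496 left.
March 1895 has 31 days: 496 − 31 = 465 left.
April 1895 has 30 days: 465 − 30 = 435 left.
May 1895 has 31 days: 435 − 31 = 404 left.
June 1895 has 30 days: 404 − 30 = 374 left.
July 1895 has 31 days: 374 − 31 = 343 left.
August 1895 has 31 days: 343 − 31 = 312 left.
September 1895 has 30 days: 312 − 30 = 282 left.
October 1895 has 31 days: 282 − 31 = 251 left.
November 1895 has 30 days: 251 − 30 = 221 left.
December 1895 has 31 days: 221 − 31 = 190 left.
January 1896 has 31 days: 190 − 31 = 159 left.
February 1896 has 29 days (1896 is a leap year): 159 − 29 = 130 left.
March 1896 has 31 days: 130 − 31 = 99 left.
April 1896 has 30 days: 99 − 30 = 69 left.
May 1896 has 31 days: 69 − 31 = 38 left.
June 1896 has 30 days: 38 − 30 = 8 left.
8 days into July 1896 → July 8, 1896.

July 8, 1896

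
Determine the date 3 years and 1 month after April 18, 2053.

Adding 3 years and 1 month from April 18, 2053.
+3 years → 2056; month 4 + 1 = 5 → May 2056.
Day 18 is valid in May, giving May 18, 2056.

May 18, 2056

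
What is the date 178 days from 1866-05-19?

Counting forward 178 days from May 19, 1866.
May has 31 days, so 31 − 19 = 12 days remain after May 19, 1866; 178 − 12 = 166 left.
June 1866 has 30 days: 166 − 30 = 136 left.
July 1866 has 31 days: 136 − 31 = 105 left.
August 1866 has 31 days: 105 − 31 = 74 left.
September 1866 has 30 days: 74 − 30 = 44 left.
October 1866 has 31 days: 44 − 31 = 13 left.
13 days into November 1866 → November 13, 1866.

November 13, 1866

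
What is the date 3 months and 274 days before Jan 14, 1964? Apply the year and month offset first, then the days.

Subtracting 3 months and 274 days from January 14, 1964: first the month/year part, then the days.
month 1 − 3 = -2, which is month 10 of year 1963 → October 1963.
Day 14 is valid in October, giving October 14, 1963.
Now subtract 274 days from October 14, 1963.
Going back 14 days from October 14, 1963 reaches the end of the previous month; 274 − 14 = 260 left.
September 1963 has 30 days: 260 − 30 = 230 left.
August 1963 has 31 days: 230 − 31 = 199 left.
July 1963 has 31 days: 199 − 31 = 168 left.
June 1963 has 30 days: 168 − 30 = 138 left.
May 1963 has 31 days: 138 − 31 = 107 left.
April 1963 has 30 days: 107 − 30 = 77 left.
March 1963 has 31 days: 77 − 31 = 46 left.
February 1963 has 28 days (1963 is not a leap year): 46 − 28 = 18 left.
January 1963 has 31 days; 31 − 18 = 13 → January 13, 1963.

January 13, 1963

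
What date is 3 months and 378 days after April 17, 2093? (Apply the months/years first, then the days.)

July 30, 2094

Advancing 3 months and 378 days from April 17, 2093: first the month/year part, then the days.
month 4 + 3 = 7 → July 2093.
Day 17 is valid in July, giving July 17, 2093.
Now add 378 days from July 17, 2093.
July has 31 days, so 31 − 17 = 14 days remain after July 17, 2093; 378 − 14 = 364 left.
August 2093 has 31 days: 364 − 31 = 333 left.
September 2093 has 30 days: 333 − 30 = 303 left.
October 2093 has 31 days: 303 − 31 = 272 left.
November 2093 has 30 days: 272 − 30 = 242 left.
December 2093 has 31 days: 242 − 31 = 211 left.
January 2094 has 31 days: 211 − 31 = 180 left.
February 2094 has 28 days (2094 is not a leap year): 180 − 28 = 152 left.
March 2094 has 31 days: 152 − 31 = 121 left.
April 2094 has 30 days: 121 − 30 = 91 left.
May 2094 has 31 days: 91 − 31 = 60 left.
June 2094 has 30 days: 60 − 30 = 30 left.
30 days into July 2094 → July 30, 2094.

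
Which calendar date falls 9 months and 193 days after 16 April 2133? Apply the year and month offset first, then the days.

Advancing 9 months and 193 days from April 16, 2133: first the month/year part, then the days.
month 4 + 9 = 13, which is month 1 of year 2134 → January 2134.
Day 16 is valid in January, giving January 16, 2134.
Now add 193 days from January 16, 2134.
January has 31 days, so 31 − 16 = 15 days remain after January 16, 2134; 193 − 15 = 178 left.
February 2134 has 28 days (2134 is not a leap year): 178 − 28 = 150 left.
March 2134 has 31 days: 150 − 31 = 119 left.
April 2134 has 30 days: 119 − 30 = 89 left.
May 2134 has 31 days: 89 − 31 = 58 left.
June 2134 has 30 days: 58 − 30 = 28 left.
28 days into July 2134 → July 28, 2134.

July 28, 2134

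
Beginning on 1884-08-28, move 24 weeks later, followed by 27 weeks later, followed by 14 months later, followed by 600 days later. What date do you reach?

June 11, 1888

Adding 24 weeks (= 168 days) from August 28, 1884:
August has 31 days, so 31 − 28 = 3 days remain after August 28, 1884; 168 − 3 = 165 left.
September 1884 has 30 days: 165 − 30 = 135 left.
October 1884 has 31 days: 135 − 31 = 104 left.
November 1884 has 30 days: 104 − 30 = 74 left.
December 1884 has 31 days: 74 − 31 = 43 left.
January 1885 has 31 days: 43 − 31 = 12 left.
12 days into February 1885 → February 12, 1885.
Advancing 27 weeks (= 189 days) from February 12, 1885:
February has 28 days, so 28 − 12 = 16 days remain after February 12, 1885; 189 − 16 = 173 left.
March 1885 has 31 days: 173 − 31 = 142 left.
April 1885 has 30 days: 142 − 30 = 112 left.
May 1885 has 31 days: 112 − 31 = 81 left.
June 1885 has 30 days: 81 − 30 = 51 left.
July 1885 has 31 days: 51 − 31 = 20 left.
20 days into August 1885 → August 20, 1885.
Advancing 14 months from August 20, 1885:
month 8 + 14 = 22, which is month 10 of year 1886 → October 1886.
Day 20 is valid in October, giving October 20, 1886.
Advancing 600 days from October 20, 1886:
October has 31 days, so 31 − 20 = 11 days remain after October 20, 1886; 600 − 11 = 589 left.
November 1886 has 30 days: 589 − 30 = 559 left.
December 1886 has 31 days: 559 − 31 = 528 left.
January 1887 has 31 days: 528 − 31 = 497 left.
February 1887 has 28 days (1887 is not a leap year): 497 − 28 = 469 left.
March 1887 has 31 days: 469 − 31 = 438 left.
April 1887 has 30 days: 438 − 30 = 408 left.
May 1887 has 31 days: 408 − 31 = 377 left.
June 1887 has 30 days: 377 − 30 = 347 left.
July 1887 has 31 days: 347 − 31 = 316 left.
August 1887 has 31 days: 316 − 31 = 285 left.
September 1887 has 30 days: 285 − 30 = 255 left.
October 1887 has 31 days: 255 − 31 = 224 left.
November 1887 has 30 days: 224 − 30 = 194 left.
December 1887 has 31 days: 194 − 31 = 163 left.
January 1888 has 31 days: 163 − 31 = 132 left.
February 1888 has 29 days (1888 is a leap year): 132 − 29 = 103 left.
March 1888 has 31 days: 103 − 31 = 72 left.
April 1888 has 30 days: 72 − 30 = 42 left.
May 1888 has 31 days: 42 − 31 = 11 left.
11 days into June 1888 → June 11, 1888.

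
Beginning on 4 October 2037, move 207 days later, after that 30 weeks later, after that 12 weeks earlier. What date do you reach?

Adding 207 days from October 4, 2037:
October has 31 days, so 31 − 4 = 27 days remain after October 4, 2037; 207 − 27 = 180 left.
November 2037 has 30 days: 180 − 30 = 150 left.
December 2037 has 31 days: 150 − 31 = 119 left.
January 2038 has 31 days: 119 − 31 = 88 left.
February 2038 has 28 days (2038 is not a leap year): 88 − 28 = 60 left.
March 2038 has 31 days: 60 − 31 = 29 left.
29 days into April 2038 → April 29, 2038.
Adding 30 weeks (= 210 days) from April 29, 2038:
April has 30 days, so 30 − 29 = 1 day remains after April 29, 2038; 210 − 1 = 209 left.
May 2038 has 31 days: 209 − 31 = 178 left.
June 2038 has 30 days: 178 − 30 = 148 left.
July 2038 has 31 days: 148 − 31 = 117 left.
August 2038 has 31 days: 117 − 31 = 86 left.
September 2038 has 30 days: 86 − 30 = 56 left.
October 2038 has 31 days: 56 − 31 = 25 left.
25 days into November 2038 → November 25, 2038.
Counting back 12 weeks (= 84 days) from November 25, 2038:
Going back 25 days from November 25, 2038 reaches the end of the previous month; 84 − 25 = 59 left.
October 2038 has 31 days: 59 − 31 = 28 left.
September 2038 has 30 days; 30 − 28 = 2 → September 2, 2038.

September 2, 2038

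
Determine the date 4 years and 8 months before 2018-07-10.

Counting back 4 years and 8 months from July 10, 2018.
-4 years → 2014; month 7 − 8 = -1, which is month 11 of year 2013 → November 2013.
Day 10 is valid in November, giving November 10, 2013.

November 10, 2013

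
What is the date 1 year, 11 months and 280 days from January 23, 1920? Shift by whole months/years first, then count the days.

Counting forward 1 year, 11 months and 280 days from January 23, 1920: first the month/year part, then the days.
+1 year → 1921; month 1 + 11 = 12 → December 1921.
Day 23 is valid in December, giving December 23, 1921.
Now add 280 days from December 23, 1921.
December has 31 days, so 31 − 23 = 8 days remain after December 23, 1921; 280 − 8 = 272 left.
January 1922 has 31 days: 272 − 31 = 241 left.
February 1922 has 28 days (1922 is not a leap year): 241 − 28 = 213 left.
March 1922 has 31 days: 213 − 31 = 182 left.
April 1922 has 30 days: 182 − 30 = 152 left.
May 1922 has 31 days: 152 − 31 = 121 left.
June 1922 has 30 days: 121 − 30 = 91 left.
July 1922 has 31 days: 91 − 31 = 60 left.
August 1922 has 31 days: 60 − 31 = 29 left.
29 days into September 1922 → September 29, 1922.

September 29, 1922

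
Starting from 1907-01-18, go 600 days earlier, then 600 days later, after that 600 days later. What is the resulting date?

Subtracting 600 days from January 18, 1907:
Going back 18 days from January 18, 1907 reaches the end of the previous month; 600 − 18 = 582 left.
December 1906 has 31 days: 582 − 31 = 551 left.
November 1906 has 30 days: 551 − 30 = 521 left.
October 1906 has 31 days: 521 − 31 = 490 left.
September 1906 has 30 days: 490 − 30 = 460 left.
August 1906 has 31 days: 460 − 31 = 429 left.
July 1906 has 31 days: 429 − 31 = 398 left.
June 1906 has 30 days: 398 − 30 = 368 left.
May 1906 has 31 days: 368 − 31 = 337 left.
April 1906 has 30 days: 337 − 30 = 307 left.
March 1906 has 31 days: 307 − 31 = 276 left.
February 1906 has 28 days (1906 is not a leap year): 276 − 28 = 248 left.
January 1906 has 31 days: 248 − 31 = 217 left.
December 1905 has 31 days: 217 − 31 = 186 left.
November 1905 has 30 days: 186 − 30 = 156 left.
October 1905 has 31 days: 156 − 31 = 125 left.
September 1905 has 30 days: 125 − 30 = 95 left.
August 1905 has 31 days: 95 − 31 = 64 left.
July 1905 has 31 days: 64 − 31 = 33 left.
June 1905 has 30 days: 33 − 30 = 3 left.
May 1905 has 31 days; 31 − 3 = 28 → May 28, 1905.
Adding 600 days from May 28, 1905:
May has 31 days, so 31 − 28 = 3 days remain after May 28, 1905; 600 − 3 = 597 left.
June 1905 has 30 days: 597 − 30 = 567 left.
July 1905 has 31 days: 567 − 31 = 536 left.
August 1905 has 31 days: 536 − 31 = 505 left.
September 1905 has 30 days: 505 − 30 = 475 left.
October 1905 has 31 days: 475 − 31 = 444 left.
November 1905 has 30 days: 444 − 30 = 414 left.
December 1905 has 31 days: 414 − 31 = 383 left.
January 1906 has 31 days: 383 − 31 = 352 left.
February 1906 has 28 days (1906 is not a leap year): 352 − 28 = 324 left.
March 1906 has 31 days: 324 − 31 = 293 left.
April 1906 has 30 days: 293 − 30 = 263 left.
May 1906 has 31 days: 263 − 31 = 232 left.
June 1906 has 30 days: 232 − 30 = 202 left.
July 1906 has 31 days: 202 − 31 = 171 left.
August 1906 has 31 days: 171 − 31 = 140 left.
September 1906 has 30 days: 140 − 30 = 110 left.
October 1906 has 31 days: 110 − 31 = 79 left.
November 1906 has 30 days: 79 − 30 = 49 left.
December 1906 has 31 days: 49 − 31 = 18 left.
18 days into January 1907 → January 18, 1907.
Advancing 600 days from January 18, 1907:
January has 31 days, so 31 − 18 = 13 days remain after January 18, 1907; 600 − 13 = 587 left.
February 1907 has 28 days (1907 is not a leap year): 587 − 28 = 559 left.
March 1907 has 31 days: 559 − 31 = 528 left.
April 1907 has 30 days: 528 − 30 = 498 left.
May 1907 has 31 days: 498 − 31 = 467 left.
June 1907 has 30 days: 467 − 30 = 437 left.
July 1907 has 31 days: 437 − 31 = 406 left.
August 1907 has 31 days: 406 − 31 = 375 left.
September 1907 has 30 days: 375 − 30 = 345 left.
October 1907 has 31 days: 345 − 31 = 314 left.
November 1907 has 30 days: 314 − 30 = 284 left.
December 1907 has 31 days: 284 − 31 = 253 left.
January 1908 has 31 days: 253 − 31 = 222 left.
February 1908 has 29 days (1908 is a leap year): 222 − 29 = 193 left.
March 1908 has 31 days: 193 − 31 = 162 left.
April 1908 has 30 days: 162 − 30 = 132 left.
May 1908 has 31 days: 132 − 31 = 101 left.
June 1908 has 30 days: 101 − 30 = 71 left.
July 1908 has 31 days: 71 − 31 = 40 left.
August 1908 has 31 days: 40 − 31 = 9 left.
9 days into September 1908 → September 9, 1908.

September 9, 1908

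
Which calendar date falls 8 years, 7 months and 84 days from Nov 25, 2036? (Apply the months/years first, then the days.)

September 17, 2045

Counting forward 8 years, 7 months and 84 days from November 25, 2036: first the month/year part, then the days.
+8 years → 2044; month 11 + 7 = 18, which is month 6 of year 2045 → June 2045.
Day 25 is valid in June, giving June 25, 2045.
Now add 84 days from June 25, 2045.
June has 30 days, so 30 − 25 = 5 days remain after June 25, 2045; 84 − 5 = 79 left.
July 2045 has 31 days: 79 − 31 = 48 left.
August 2045 has 31 days: 48 − 31 = 17 left.
17 days into September 2045 → September 17, 2045.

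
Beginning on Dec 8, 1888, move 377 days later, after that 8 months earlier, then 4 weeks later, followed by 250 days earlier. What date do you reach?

Counting forward 377 days from December 8, 1888:
December has 31 days, so 31 − 8 = 23 days remain after December 8, 1888; 377 − 23 = 354 left.
January 1889 has 31 days: 354 − 31 = 323 left.
February 1889 has 28 days (1889 is not a leap year): 323 − 28 = 295 left.
March 1889 has 31 days: 295 − 31 = 264 left.
April 1889 has 30 days: 264 − 30 = 234 left.
May 1889 has 31 days: 234 − 31 = 203 left.
June 1889 has 30 days: 203 − 30 = 173 left.
July 1889 has 31 days: 173 − 31 = 142 left.
August 1889 has 31 days: 142 − 31 = 111 left.
September 1889 has 30 days: 111 − 30 = 81 left.
October 1889 has 31 days: 81 − 31 = 50 left.
November 1889 has 30 days: 50 − 30 = 20 left.
20 days into December 1889 → December 20, 1889.
Going back 8 months from December 20, 1889:
month 12 − 8 = 4 → April 1889.
Day 20 is valid in April, giving April 20, 1889.
Advancing 4 weeks (= 28 days) from April 20, 1889:
April has 30 days, so 30 − 20 = 10 days remain after April 20, 1889; 28 − 10 = 18 left.
18 days into May 1889 → May 18, 1889.
Counting back 250 days from May 18, 1889:
Going back 18 days from May 18, 1889 reaches the end of the previous month; 250 − 18 = 232 left.
April 1889 has 30 days: 232 − 30 = 202 left.
March 1889 has 31 days: 202 − 31 = 171 left.
February 1889 has 28 days (1889 is not a leap year): 171 − 28 = 143 left.
January 1889 has 31 days: 143 − 31 = 112 left.
December 1888 has 31 days: 112 − 31 = 81 left.
November 1888 has 30 days: 81 − 30 = 51 left.
October 1888 has 31 days: 51 − 31 = 20 left.
September 1888 has 30 days; 30 − 20 = 10 → September 10, 1888.

September 10, 1888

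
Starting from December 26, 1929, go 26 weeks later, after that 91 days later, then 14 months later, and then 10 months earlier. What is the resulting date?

January 25, 1931

Counting forward 26 weeks (= 182 days) from December 26, 1929:
December has 31 days, so 31 − 26 = 5 days remain after December 26, 1929; 182 − 5 = 177 left.
January 1930 has 31 days: 177 − 31 = 146 left.
February 1930 has 28 days (1930 is not a leap year): 146 − 28 = 118 left.
March 1930 has 31 days: 118 − 31 = 87 left.
April 1930 has 30 days: 87 − 30 = 57 left.
May 1930 has 31 days: 57 − 31 = 26 left.
26 days into June 1930 → June 26, 1930.
Advancing 91 days from June 26, 1930:
June has 30 days, so 30 − 26 = 4 days remain after June 26, 1930; 91 − 4 = 87 left.
July 1930 has 31 days: 87 − 31 = 56 left.
August 1930 has 31 days: 56 − 31 = 25 left.
25 days into September 1930 → September 25, 1930.
Adding 14 months from September 25, 1930:
month 9 + 14 = 23, which is month 11 of year 1931 → November 1931.
Day 25 is valid in November, giving November 25, 1931.
Counting back 10 months from November 25, 1931:
month 11 − 10 = 1 → January 1931.
Day 25 is valid in January, giving January 25, 1931.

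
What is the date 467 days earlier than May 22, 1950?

Going back 467 days from May 22, 1950.
Going back 22 days from May 22, 1950 reaches the end of the previous month; 467 − 22 = 445 left.
April 1950 has 30 days: 445 − 30 = 415 left.
March 1950 has 31 days: 415 − 31 = 384 left.
February 1950 has 28 days (1950 is not a leap year): 384 − 28 = 356 left.
January 1950 has 31 days: 356 − 31 = 325 left.
December 1949 has 31 days: 325 − 31 = 294 left.
November 1949 has 30 days: 294 − 30 = 264 left.
October 1949 has 31 days: 264 − 31 = 233 left.
September 1949 has 30 days: 233 − 30 = 203 left.
August 1949 has 31 days: 203 − 31 = 172 left.
July 1949 has 31 days: 172 − 31 = 141 left.
June 1949 has 30 days: 141 − 30 = 111 left.
May 1949 has 31 days: 111 − 31 = 80 left.
April 1949 has 30 days: 80 − 30 = 50 left.
March 1949 has 31 days: 50 − 31 = 19 left.
February 1949 has 28 days; 28 − 19 = 9 → February 9, 1949.

February 9, 1949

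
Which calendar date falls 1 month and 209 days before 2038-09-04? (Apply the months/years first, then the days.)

Counting back 1 month and 209 days from September 4, 2038: first the month/year part, then the days.
month 9 − 1 = 8 → August 2038.
Day 4 is valid in August, giving August 4, 2038.
Now subtract 209 days from August 4, 2038.
Going back 4 days from August 4, 2038 reaches the end of the previous month; 209 − 4 = 205 left.
July 2038 has 31 days: 205 − 31 = 174 left.
June 2038 has 30 days: 174 − 30 = 144 left.
May 2038 has 31 days: 144 − 31 = 113 left.
April 2038 has 30 days: 113 − 30 = 83 left.
March 2038 has 31 days: 83 − 31 = 52 left.
February 2038 has 28 days (2038 is not a leap year): 52 − 28 = 24 left.
January 2038 has 31 days; 31 − 24 = 7 → January 7, 2038.

January 7, 2038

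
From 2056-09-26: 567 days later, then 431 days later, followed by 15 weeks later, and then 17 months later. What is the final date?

March 4, 2061

Adding 567 days from September 26, 2056:
September has 30 days, so 30 − 26 = 4 days remain after September 26, 2056; 567 − 4 = 563 left.
October 2056 has 31 days: 563 − 31 = 532 left.
November 2056 has 30 days: 532 − 30 = 502 left.
December 2056 has 31 days: 502 − 31 = 471 left.
January 2057 has 31 days: 471 − 31 = 440 left.
February 2057 has 28 days (2057 is not a leap year): 440 − 28 = 412 left.
March 2057 has 31 days: 412 − 31 = 381 left.
April 2057 has 30 days: 381 − 30 = 351 left.
May 2057 has 31 days: 351 − 31 = 320 left.
June 2057 has 30 days: 320 − 30 = 290 left.
July 2057 has 31 days: 290 − 31 = 259 left.
August 2057 has 31 days: 259 − 31 = 228 left.
September 2057 has 30 days: 228 − 30 = 198 left.
October 2057 has 31 days: 198 − 31 = 167 left.
November 2057 has 30 days: 167 − 30 = 137 left.
December 2057 has 31 days: 137 − 31 = 106 left.
January 2058 has 31 days: 106 − 31 = 75 left.
February 2058 has 28 days (2058 is not a leap year): 75 − 28 = 47 left.
March 2058 has 31 days: 47 − 31 = 16 left.
16 days into April 2058 → April 16, 2058.
Adding 431 days from April 16, 2058:
April has 30 days, so 30 − 16 = 14 days remain after April 16, 2058; 431 − 14 = 417 left.
May 2058 has 31 days: 417 − 31 = 386 left.
June 2058 has 30 days: 386 − 30 = 356 left.
July 2058 has 31 days: 356 − 31 = 325 left.
August 2058 has 31 days: 325 − 31 = 294 left.
September 2058 has 30 days: 294 − 30 = 264 left.
October 2058 has 31 days: 264 − 31 = 233 left.
November 2058 has 30 days: 233 − 30 = 203 left.
December 2058 has 31 days: 203 − 31 = 172 left.
January 2059 has 31 days: 172 − 31 = 141 left.
February 2059 has 28 days (2059 is not a leap year): 141 − 28 = 113 left.
March 2059 has 31 days: 113 − 31 = 82 left.
April 2059 has 30 days: 82 − 30 = 52 left.
May 2059 has 31 days: 52 − 31 = 21 left.
21 days into June 2059 → June 21, 2059.
Adding 15 weeks (= 105 days) from June 21, 2059:
June has 30 days, so 30 − 21 = 9 days remain after June 21, 2059; 105 − 9 = 96 left.
July 2059 has 31 days: 96 − 31 = 65 left.
August 2059 has 31 days: 65 − 31 = 34 left.
September 2059 has 30 days: 34 − 30 = 4 left.
4 days into October 2059 → October 4, 2059.
Advancing 17 months from October 4, 2059:
month 10 + 17 = 27, which is month 3 of year 2061 → March 2061.
Day 4 is valid in March, giving March 4, 2061.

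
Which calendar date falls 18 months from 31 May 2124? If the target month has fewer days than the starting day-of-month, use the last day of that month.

November 30, 2125

Counting forward 18 months from May 31, 2124.
month 5 + 18 = 23, which is month 11 of year 2125 → November 2125.
November 2125 has only 30 days and the start was day 31, so the date clamps to November 30, 2125.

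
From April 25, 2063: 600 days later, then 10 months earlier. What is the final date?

Advancing 600 days from April 25, 2063:
April has 30 days, so 30 − 25 = 5 days remain after April 25, 2063; 600 − 5 = 595 left.
May 2063 has 31 days: 595 − 31 = 564 left.
June 2063 has 30 days: 564 − 30 = 534 left.
July 2063 has 31 days: 534 − 31 = 503 left.
August 2063 has 31 days: 503 − 31 = 472 left.
September 2063 has 30 days: 472 − 30 = 442 left.
October 2063 has 31 days: 442 − 31 = 411 left.
November 2063 has 30 days: 411 − 30 = 381 left.
December 2063 has 31 days: 381 − 31 = 350 left.
January 2064 has 31 days: 350 − 31 = 319 left.
February 2064 has 29 days (2064 is a leap year): 319 − 29 = 290 left.
March 2064 has 31 days: 290 − 31 = 259 left.
April 2064 has 30 days: 259 − 30 = 229 left.
May 2064 has 31 days: 229 − 31 = 198 left.
June 2064 has 30 days: 198 − 30 = 168 left.
July 2064 has 31 days: 168 − 31 = 137 left.
August 2064 has 31 days: 137 − 31 = 106 left.
September 2064 has 30 days: 106 − 30 = 76 left.
October 2064 has 31 days: 76 − 31 = 45 left.
November 2064 has 30 days: 45 − 30 = 15 left.
15 days into December 2064 → December 15, 2064.
Subtracting 10 months from December 15, 2064:
month 12 − 10 = 2 → February 2064.
Day 15 is valid in February, giving February 15, 2064.

February 15, 2064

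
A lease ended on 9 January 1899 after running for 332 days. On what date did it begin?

February 11, 1898

Counting back 332 days from January 9, 1899.
Going back 9 days from January 9, 1899 reaches the end of the previous month; 332 − 9 = 323 left.
December 1898 has 31 days: 323 − 31 = 292 left.
November 1898 has 30 days: 292 − 30 = 262 left.
October 1898 has 31 days: 262 − 31 = 231 left.
September 1898 has 30 days: 231 − 30 = 201 left.
August 1898 has 31 days: 201 − 31 = 170 left.
July 1898 has 31 days: 170 − 31 = 139 left.
June 1898 has 30 days: 139 − 30 = 109 left.
May 1898 has 31 days: 109 − 31 = 78 left.
April 1898 has 30 days: 78 − 30 = 48 left.
March 1898 has 31 days: 48 − 31 = 17 left.
February 1898 has 28 days; 28 − 17 = 11 → February 11, 1898.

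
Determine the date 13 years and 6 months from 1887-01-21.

Counting forward 13 years and 6 months from January 21, 1887.
+13 years → 1900; month 1 + 6 = 7 → July 1900.
Day 21 is valid in July, giving July 21, 1900.

July 21, 1900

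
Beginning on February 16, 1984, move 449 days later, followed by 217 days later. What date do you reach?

December 13, 1985

Counting forward 449 days from February 16, 1984:
February has 29 days, so 29 − 16 = 13 days remain after February 16, 1984; 449 − 13 = 436 left.
March 1984 has 31 days: 436 − 31 = 405 left.
April 1984 has 30 days: 405 − 30 = 375 left.
May 1984 has 31 days: 375 − 31 = 344 left.
June 1984 has 30 days: 344 − 30 = 314 left.
July 1984 has 31 days: 314 − 31 = 283 left.
August 1984 has 31 days: 283 − 31 = 252 left.
September 1984 has 30 days: 252 − 30 = 222 left.
October 1984 has 31 days: 222 − 31 = 191 left.
November 1984 has 30 days: 191 − 30 = 161 left.
December 1984 has 31 days: 161 − 31 = 130 left.
January 1985 has 31 days: 130 − 31 = 99 left.
February 1985 has 28 days (1985 is not a leap year): 99 − 28 = 71 left.
March 1985 has 31 days: 71 − 31 = 40 left.
April 1985 has 30 days: 40 − 30 = 10 left.
10 days into May 1985 → May 10, 1985.
Counting forward 217 days from May 10, 1985:
May has 31 days, so 31 − 10 = 21 days remain after May 10, 1985; 217 − 21 = 196 left.
June 1985 has 30 days: 196 − 30 = 166 left.
July 1985 has 31 days: 166 − 31 = 135 left.
August 1985 has 31 days: 135 − 31 = 104 left.
September 1985 has 30 days: 104 − 30 = 74 left.
October 1985 has 31 days: 74 − 31 = 43 left.
November 1985 has 30 days: 43 − 30 = 13 left.
13 days into December 1985 → December 13, 1985.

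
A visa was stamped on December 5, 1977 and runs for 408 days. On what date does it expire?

Counting forward 408 days from December 5, 1977.
December has 31 days, so 31 − 5 = 26 days remain after December 5, 1977; 408 − 26 = 382 left.
January 1978 has 31 days: 382 − 31 = 351 left.
February 1978 has 28 days (1978 is not a leap year): 351 − 28 = 323 left.
March 1978 has 31 days: 323 − 31 = 292 left.
April 1978 has 30 days: 292 − 30 = 262 left.
May 1978 has 31 days: 262 − 31 = 231 left.
June 1978 has 30 days: 231 − 30 = 201 left.
July 1978 has 31 days: 201 − 31 = 170 left.
August 1978 has 31 days: 170 − 31 = 139 left.
September 1978 has 30 days: 139 − 30 = 109 left.
October 1978 has 31 days: 109 − 31 = 78 left.
November 1978 has 30 days: 78 − 30 = 48 left.
December 1978 has 31 days: 48 − 31 = 17 left.
17 days into January 1979 → January 17, 1979.

January 17, 1979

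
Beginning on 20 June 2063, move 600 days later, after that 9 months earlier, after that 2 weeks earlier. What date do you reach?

April 25, 2064

Counting forward 600 days from June 20, 2063:
June has 30 days, so 30 − 20 = 10 days remain after June 20, 2063; 600 − 10 = 590 left.
July 2063 has 31 days: 590 − 31 = 559 left.
August 2063 has 31 days: 559 − 31 = 528 left.
September 2063 has 30 days: 528 − 30 = 498 left.
October 2063 has 31 days: 498 − 31 = 467 left.
November 2063 has 30 days: 467 − 30 = 437 left.
December 2063 has 31 days: 437 − 31 = 406 left.
January 2064 has 31 days: 406 − 31 = 375 left.
February 2064 has 29 days (2064 is a leap year): 375 − 29 = 346 left.
March 2064 has 31 days: 346 − 31 = 315 left.
April 2064 has 30 days: 315 − 30 = 285 left.
May 2064 has 31 days: 285 − 31 = 254 left.
June 2064 has 30 days: 254 − 30 = 224 left.
July 2064 has 31 days: 224 − 31 = 193 left.
August 2064 has 31 days: 193 − 31 = 162 left.
September 2064 has 30 days: 162 − 30 = 132 left.
October 2064 has 31 days: 132 − 31 = 101 left.
November 2064 has 30 days: 101 − 30 = 71 left.
December 2064 has 31 days: 71 − 31 = 40 left.
January 2065 has 31 days: 40 − 31 = 9 left.
9 days into February 2065 → February 9, 2065.
Counting back 9 months from February 9, 2065:
month 2 − 9 = -7, which is month 5 of year 2064 → May 2064.
Day 9 is valid in May, giving May 9, 2064.
Counting back 2 weeks (= 14 days) from May 9, 2064:
Going back 9 days from May 9, 2064 reaches the end of the previous month; 14 − 9 = 5 left.
April 2064 has 30 days; 30 − 5 = 25 → April 25, 2064.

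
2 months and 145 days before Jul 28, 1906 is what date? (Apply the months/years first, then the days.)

Subtracting 2 months and 145 days from July 28, 1906: first the month/year part, then the days.
month 7 − 2 = 5 → May 1906.
Day 28 is valid in May, giving May 28, 1906.
Now subtract 145 days from May 28, 1906.
Going back 28 days from May 28, 1906 reaches the end of the previous month; 145 − 28 = 117 left.
April 1906 has 30 days: 117 − 30 = 87 left.
March 1906 has 31 days: 87 − 31 = 56 left.
February 1906 has 28 days (1906 is not a leap year): 56 − 28 = 28 left.
January 1906 has 31 days; 31 − 28 = 3 → January 3, 1906.

January 3, 1906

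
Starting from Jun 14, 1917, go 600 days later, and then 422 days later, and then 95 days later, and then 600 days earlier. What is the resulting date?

Counting forward 600 days from June 14, 1917:
June has 30 days, so 30 − 14 = 16 days remain after June 14, 1917; 600 − 16 = 584 left.
July 1917 has 31 days: 584 − 31 = 553 left.
August 1917 has 31 days: 553 − 31 = 522 left.
September 1917 has 30 days: 522 − 30 = 492 left.
October 1917 has 31 days: 492 − 31 = 461 left.
November 1917 has 30 days: 461 − 30 = 431 left.
December 1917 has 31 days: 431 − 31 = 400 left.
January 1918 has 31 days: 400 − 31 = 369 left.
February 1918 has 28 days (1918 is not a leap year): 369 − 28 = 341 left.
March 1918 has 31 days: 341 − 31 = 310 left.
April 1918 has 30 days: 310 − 30 = 280 left.
May 1918 has 31 days: 280 − 31 = 249 left.
June 1918 has 30 days: 249 − 30 = 219 left.
July 1918 has 31 days: 219 − 31 = 188 left.
August 1918 has 31 days: 188 − 31 = 157 left.
September 1918 has 30 days: 157 − 30 = 127 left.
October 1918 has 31 days: 127 − 31 = 96 left.
November 1918 has 30 days: 96 − 30 = 66 left.
December 1918 has 31 days: 66 − 31 = 35 left.
January 1919 has 31 days: 35 − 31 = 4 left.
4 days into February 1919 → February 4, 1919.
Adding 422 days from February 4, 1919:
February has 28 days, so 28 − 4 = 24 days remain after February 4, 1919; 422 − 24 = 398 left.
March 1919 has 31 days: 398 − 31 = 367 left.
April 1919 has 30 days: 367 − 30 = 337 left.
May 1919 has 31 days: 337 − 31 = 306 left.
June 1919 has 30 days: 306 − 30 = 276 left.
July 1919 has 31 days: 276 − 31 = 245 left.
August 1919 has 31 days: 245 − 31 = 214 left.
September 1919 has 30 days: 214 − 30 = 184 left.
October 1919 has 31 days: 184 − 31 = 153 left.
November 1919 has 30 days: 153 − 30 = 123 left.
December 1919 has 31 days: 123 − 31 = 92 left.
January 1920 has 31 days: 92 − 31 = 61 left.
February 1920 has 29 days (1920 is a leap year): 61 − 29 = 32 left.
March 1920 has 31 days: 32 − 31 = 1 left.
1 day into April 1920 → April 1, 1920.
Advancing 95 days from April 1, 1920:
April has 30 days, so 30 − 1 = 29 days remain after April 1, 1920; 95 − 29 = 66 left.
May 1920 has 31 days: 66 − 31 = 35 left.
June 1920 has 30 days: 35 − 30 = 5 left.
5 days into July 1920 → July 5, 1920.
Going back 600 days from July 5, 1920:
Going back 5 days from July 5, 1920 reaches the end of the previous month; 600 − 5 = 595 left.
June 1920 has 30 days: 595 − 30 = 565 left.
May 1920 has 31 days: 565 − 31 = 534 left.
April 1920 has 30 days: 534 − 30 = 504 left.
March 1920 has 31 days: 504 − 31 = 473 left.
February 1920 has 29 days (1920 is a leap year): 473 − 29 = 444 left.
January 1920 has 31 days: 444 − 31 = 413 left.
December 1919 has 31 days: 413 − 31 = 382 left.
November 1919 has 30 days: 382 − 30 = 352 left.
October 1919 has 31 days: 352 − 31 = 321 left.
September 1919 has 30 days: 321 − 30 = 291 left.
August 1919 has 31 days: 291 − 31 = 260 left.
July 1919 has 31 days: 260 − 31 = 229 left.
June 1919 has 30 days: 229 − 30 = 199 left.
May 1919 has 31 days: 199 − 31 = 168 left.
April 1919 has 30 days: 168 − 30 = 138 left.
March 1919 has 31 days: 138 − 31 = 107 left.
February 1919 has 28 days (1919 is not a leap year): 107 − 28 = 79 left.
January 1919 has 31 days: 79 − 31 = 48 left.
December 1918 has 31 days: 48 − 31 = 17 left.
November 1918 has 30 days; 30 − 17 = 13 → November 13, 1918.

November 13, 1918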